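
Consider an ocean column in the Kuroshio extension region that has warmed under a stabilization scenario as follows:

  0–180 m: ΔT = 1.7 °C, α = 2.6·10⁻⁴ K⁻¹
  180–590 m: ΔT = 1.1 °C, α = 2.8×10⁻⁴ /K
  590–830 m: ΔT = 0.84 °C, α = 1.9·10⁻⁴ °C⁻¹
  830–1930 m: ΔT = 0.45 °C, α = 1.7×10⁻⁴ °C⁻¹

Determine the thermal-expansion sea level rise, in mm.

330 mm

0–180 m: 2.6×10⁻⁴ × 180 × 1.7 = 0.07956 m
180–590 m: 1.1 × 2.8×10⁻⁴ × 410 = 0.12628 m
Layer 3: 1.9×10⁻⁴ × 240 × 0.84 = 0.038304 m
830–1930 m: 1.7×10⁻⁴ × 0.45 × 1100 = 0.08415 m
Δh = 0.07956 + 0.12628 + 0.038304 + 0.08415 = 0.328294 m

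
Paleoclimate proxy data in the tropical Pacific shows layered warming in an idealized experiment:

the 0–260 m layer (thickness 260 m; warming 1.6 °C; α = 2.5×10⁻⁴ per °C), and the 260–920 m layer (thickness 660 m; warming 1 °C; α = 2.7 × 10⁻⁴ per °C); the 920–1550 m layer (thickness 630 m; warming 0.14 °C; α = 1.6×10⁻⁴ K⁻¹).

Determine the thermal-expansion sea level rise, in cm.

0–260 m: 1.6 × 260 × 2.5×10⁻⁴ = 0.10400 m
260–920 m: 1 × 2.7×10⁻⁴ × 660 = 0.17820 m
920–1550 m: 0.14 × 630 × 1.6×10⁻⁴ = 0.014112 m
Δh = 0.10400 + 0.17820 + 0.014112 = 0.296312 m ≈ 29.6 cm

Δh ≈ 29.6 cm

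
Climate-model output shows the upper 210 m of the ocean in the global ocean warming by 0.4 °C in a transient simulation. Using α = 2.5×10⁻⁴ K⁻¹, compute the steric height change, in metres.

Δh ≈ 0.0210 m

Δh = αΔT·H = 2.5×10⁻⁴ × 0.4 × 210 = 0.02100 m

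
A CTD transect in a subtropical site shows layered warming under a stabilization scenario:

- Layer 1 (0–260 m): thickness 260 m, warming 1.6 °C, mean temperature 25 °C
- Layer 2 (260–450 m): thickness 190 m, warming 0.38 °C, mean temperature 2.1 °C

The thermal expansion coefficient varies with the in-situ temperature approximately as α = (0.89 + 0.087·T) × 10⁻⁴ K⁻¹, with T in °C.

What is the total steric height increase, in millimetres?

Δh ≈ 135 mm

Layer 1: α = (0.89 + 0.087×25)×10⁻⁴ = 3.065×10⁻⁴ K⁻¹
Layer 2: α = (0.89 + 0.087×2.1)×10⁻⁴ = 1.0727×10⁻⁴ K⁻¹
0–260 m: 3.065×10⁻⁴ × 260 × 1.6 = 0.127504 m
190 × 1.0727×10⁻⁴ × 0.38 = 0.007744894 m
Δh = 0.127504 + 0.007744894 = 0.135248894 m ≈ 135 mm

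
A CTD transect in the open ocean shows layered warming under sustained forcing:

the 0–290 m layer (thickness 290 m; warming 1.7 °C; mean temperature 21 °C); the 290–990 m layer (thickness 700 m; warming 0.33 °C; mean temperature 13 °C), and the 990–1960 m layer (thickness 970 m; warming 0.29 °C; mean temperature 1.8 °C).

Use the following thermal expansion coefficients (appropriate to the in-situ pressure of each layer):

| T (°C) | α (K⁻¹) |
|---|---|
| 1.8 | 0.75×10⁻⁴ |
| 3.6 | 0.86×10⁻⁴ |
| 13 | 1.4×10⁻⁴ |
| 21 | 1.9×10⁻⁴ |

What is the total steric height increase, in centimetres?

14.7 cm of thermosteric rise

Layer 1 at 21 °C → α = 1.9×10⁻⁴ K⁻¹
Layer 2 at 13 °C → α = 1.4×10⁻⁴ K⁻¹
Layer 3 at 1.8 °C → α = 0.75×10⁻⁴ K⁻¹
Layer 1: 1.7 × 1.9×10⁻⁴ × 290 = 0.09367 m
290–990 m: 0.33 × 700 × 1.4×10⁻⁴ = 0.03234 m
990–1960 m: 0.29 × 0.75×10⁻⁴ × 970 = 0.0210975 m
Δh = 0.09367 + 0.03234 + 0.0210975 = 0.1471075 m ≈ 14.7 cm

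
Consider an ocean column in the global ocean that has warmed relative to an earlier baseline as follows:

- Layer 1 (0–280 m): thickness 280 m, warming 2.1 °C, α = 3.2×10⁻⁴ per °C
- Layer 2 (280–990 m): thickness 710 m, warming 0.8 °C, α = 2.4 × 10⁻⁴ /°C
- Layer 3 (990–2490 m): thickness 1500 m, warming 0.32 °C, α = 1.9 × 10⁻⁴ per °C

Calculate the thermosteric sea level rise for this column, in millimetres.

2.1 × 280 × 3.2×10⁻⁴ = 0.18816 m
280–990 m: 0.8 × 710 × 2.4×10⁻⁴ = 0.13632 m
1500 × 1.9×10⁻⁴ × 0.32 = 0.09120 m
Δh = 0.18816 + 0.13632 + 0.09120 = 0.41568 m

Δh ≈ 416 mm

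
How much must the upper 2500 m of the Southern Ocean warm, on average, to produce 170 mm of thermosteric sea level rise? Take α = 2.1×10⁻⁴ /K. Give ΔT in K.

ΔT = Δh/(αH) = 0.17 / (2.1×10⁻⁴ × 2500) ≈ 0.3238 K

ΔT ≈ 0.32 K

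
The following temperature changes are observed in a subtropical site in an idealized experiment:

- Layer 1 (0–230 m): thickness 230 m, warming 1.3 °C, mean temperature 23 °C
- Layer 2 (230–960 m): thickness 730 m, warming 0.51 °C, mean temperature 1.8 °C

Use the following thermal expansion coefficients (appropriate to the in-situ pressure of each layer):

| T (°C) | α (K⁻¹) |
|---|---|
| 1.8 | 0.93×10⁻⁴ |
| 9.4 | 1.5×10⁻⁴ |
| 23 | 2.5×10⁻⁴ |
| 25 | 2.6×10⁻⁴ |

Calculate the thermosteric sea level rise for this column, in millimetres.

Layer 1 at 23 °C → α = 2.5×10⁻⁴ K⁻¹
Layer 2 at 1.8 °C → α = 0.93×10⁻⁴ K⁻¹
1.3 × 230 × 2.5×10⁻⁴ = 0.07475 m
Layer 2: 730 × 0.93×10⁻⁴ × 0.51 = 0.0346239 m
Δh = 0.07475 + 0.0346239 = 0.1093739 m

Δh = 109 mm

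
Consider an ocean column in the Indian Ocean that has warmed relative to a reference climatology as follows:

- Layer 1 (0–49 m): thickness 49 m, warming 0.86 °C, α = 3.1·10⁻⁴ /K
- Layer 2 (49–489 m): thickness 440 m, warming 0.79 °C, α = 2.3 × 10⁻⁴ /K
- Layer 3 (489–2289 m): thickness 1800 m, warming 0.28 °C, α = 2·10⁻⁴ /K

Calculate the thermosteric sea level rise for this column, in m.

Δh ≈ 0.194 m

49 × 0.86 × 3.1×10⁻⁴ = 0.0130634 m
49–489 m: 0.79 × 2.3×10⁻⁴ × 440 = 0.079948 m
489–2289 m: 1800 × 0.28 × 2×10⁻⁴ = 0.10080 m
Δh = 0.0130634 + 0.079948 + 0.10080 = 0.1938114 m ≈ 0.194 m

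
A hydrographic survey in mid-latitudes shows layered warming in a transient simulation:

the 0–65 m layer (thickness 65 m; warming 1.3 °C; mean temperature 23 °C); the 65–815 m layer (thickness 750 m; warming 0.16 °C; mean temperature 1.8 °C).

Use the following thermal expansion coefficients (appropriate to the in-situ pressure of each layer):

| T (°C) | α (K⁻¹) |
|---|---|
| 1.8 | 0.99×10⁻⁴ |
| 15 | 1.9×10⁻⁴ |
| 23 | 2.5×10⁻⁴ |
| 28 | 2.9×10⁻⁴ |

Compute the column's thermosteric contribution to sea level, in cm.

Layer 1 at 23 °C → α = 2.5×10⁻⁴ K⁻¹
Layer 2 at 1.8 °C → α = 0.99×10⁻⁴ K⁻¹
Layer 1: 65 × 1.3 × 2.5×10⁻⁴ = 0.021125 m
Layer 2: 0.16 × 0.99×10⁻⁴ × 750 = 0.01188 m
Δh = 0.021125 + 0.01188 = 0.033005 m ≈ 3.3 cm

Δh = 3.3 cm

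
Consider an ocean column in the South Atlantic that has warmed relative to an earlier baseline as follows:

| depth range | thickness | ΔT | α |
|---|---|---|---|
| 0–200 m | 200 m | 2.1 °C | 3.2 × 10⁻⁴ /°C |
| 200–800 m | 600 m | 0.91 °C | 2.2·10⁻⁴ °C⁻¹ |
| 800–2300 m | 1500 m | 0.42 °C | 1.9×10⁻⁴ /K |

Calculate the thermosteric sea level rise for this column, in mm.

about 370 mm

0–200 m: 200 × 2.1 × 3.2×10⁻⁴ = 0.13440 m
2.2×10⁻⁴ × 600 × 0.91 = 0.12012 m
Layer 3: 1500 × 0.42 × 1.9×10⁻⁴ = 0.11970 m
Δh = 0.13440 + 0.12012 + 0.11970 = 0.37422 m ≈ 370 mm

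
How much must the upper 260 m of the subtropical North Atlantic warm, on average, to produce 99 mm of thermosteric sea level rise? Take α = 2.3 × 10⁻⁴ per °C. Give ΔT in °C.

ΔT = Δh/(αH) = 0.099 / (2.3×10⁻⁴ × 260) ≈ 1.656 °C

1.7 °C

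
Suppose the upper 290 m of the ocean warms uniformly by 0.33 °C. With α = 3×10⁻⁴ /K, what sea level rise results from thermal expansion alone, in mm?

Δh ≈ 28.7 mm

Δh = αΔT·H = 3×10⁻⁴ × 0.33 × 290 = 0.02871 m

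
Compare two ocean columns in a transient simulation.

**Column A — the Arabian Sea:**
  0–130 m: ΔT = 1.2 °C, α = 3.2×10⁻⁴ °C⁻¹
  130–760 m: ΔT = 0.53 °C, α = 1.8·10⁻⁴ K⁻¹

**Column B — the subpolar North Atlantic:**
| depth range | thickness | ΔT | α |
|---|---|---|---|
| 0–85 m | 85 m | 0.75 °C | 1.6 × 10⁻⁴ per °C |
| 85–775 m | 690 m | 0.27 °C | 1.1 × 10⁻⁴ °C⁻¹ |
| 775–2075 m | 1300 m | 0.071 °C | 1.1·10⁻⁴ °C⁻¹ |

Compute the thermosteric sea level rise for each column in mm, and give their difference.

Δh_A ≈ 110 mm, Δh_B ≈ 40.8 mm; difference ≈ 69.2 mm

A 130 × 3.2×10⁻⁴ × 1.2 = 0.04992 m
A Layer 2: 630 × 1.8×10⁻⁴ × 0.53 = 0.060102 m
A total: 0.110022 m
B Layer 1: 0.75 × 85 × 1.6×10⁻⁴ = 0.01020 m
B 85–775 m: 0.27 × 690 × 1.1×10⁻⁴ = 0.020493 m
B 1.1×10⁻⁴ × 1300 × 0.071 = 0.010153 m
B total: 0.040846 m
Difference: 0.110022 − 0.040846 = 0.069176 m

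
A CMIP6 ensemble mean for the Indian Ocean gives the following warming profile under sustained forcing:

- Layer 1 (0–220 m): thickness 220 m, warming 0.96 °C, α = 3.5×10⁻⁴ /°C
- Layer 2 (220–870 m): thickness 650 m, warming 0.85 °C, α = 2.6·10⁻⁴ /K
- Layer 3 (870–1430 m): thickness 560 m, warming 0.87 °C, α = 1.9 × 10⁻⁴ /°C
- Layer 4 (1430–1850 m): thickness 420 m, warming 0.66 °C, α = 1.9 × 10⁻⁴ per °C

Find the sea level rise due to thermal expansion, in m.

about 0.36 m

Layer 1: 0.96 × 3.5×10⁻⁴ × 220 = 0.07392 m
220–870 m: 0.85 × 650 × 2.6×10⁻⁴ = 0.14365 m
0.87 × 1.9×10⁻⁴ × 560 = 0.092568 m
1.9×10⁻⁴ × 0.66 × 420 = 0.052668 m
Δh = 0.07392 + 0.14365 + 0.092568 + 0.052668 = 0.362806 m ≈ 0.36 m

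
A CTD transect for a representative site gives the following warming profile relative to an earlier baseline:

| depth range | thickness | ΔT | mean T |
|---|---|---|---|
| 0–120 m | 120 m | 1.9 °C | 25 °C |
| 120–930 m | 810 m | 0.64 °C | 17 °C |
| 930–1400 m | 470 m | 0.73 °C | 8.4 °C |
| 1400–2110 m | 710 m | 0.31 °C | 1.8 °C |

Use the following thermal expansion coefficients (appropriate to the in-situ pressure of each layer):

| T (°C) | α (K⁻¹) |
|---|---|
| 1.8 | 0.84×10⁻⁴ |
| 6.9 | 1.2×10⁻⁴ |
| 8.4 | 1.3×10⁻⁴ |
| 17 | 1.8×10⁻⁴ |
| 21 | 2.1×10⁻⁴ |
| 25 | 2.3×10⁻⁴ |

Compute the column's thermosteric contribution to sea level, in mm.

Layer 1 at 25 °C → α = 2.3×10⁻⁴ K⁻¹
Layer 2 at 17 °C → α = 1.8×10⁻⁴ K⁻¹
Layer 3 at 8.4 °C → α = 1.3×10⁻⁴ K⁻¹
Layer 4 at 1.8 °C → α = 0.84×10⁻⁴ K⁻¹
Layer 1: 120 × 1.9 × 2.3×10⁻⁴ = 0.05244 m
Layer 2: 1.8×10⁻⁴ × 0.64 × 810 = 0.093312 m
0.73 × 470 × 1.3×10⁻⁴ = 0.044603 m
1400–2110 m: 710 × 0.84×10⁻⁴ × 0.31 = 0.0184884 m
Δh = 0.05244 + 0.093312 + 0.044603 + 0.0184884 = 0.2088434 m ≈ 209 mm

Δh = 209 mm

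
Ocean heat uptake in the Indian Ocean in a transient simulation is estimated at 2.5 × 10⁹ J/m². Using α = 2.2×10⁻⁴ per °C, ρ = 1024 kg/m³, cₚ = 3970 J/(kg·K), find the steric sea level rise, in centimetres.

about 13.5 cm

Δh = αQ/(ρcₚ) = 2.2×10⁻⁴ × 2.5×10⁹ / (1024 × 3970) ≈ 0.13529 m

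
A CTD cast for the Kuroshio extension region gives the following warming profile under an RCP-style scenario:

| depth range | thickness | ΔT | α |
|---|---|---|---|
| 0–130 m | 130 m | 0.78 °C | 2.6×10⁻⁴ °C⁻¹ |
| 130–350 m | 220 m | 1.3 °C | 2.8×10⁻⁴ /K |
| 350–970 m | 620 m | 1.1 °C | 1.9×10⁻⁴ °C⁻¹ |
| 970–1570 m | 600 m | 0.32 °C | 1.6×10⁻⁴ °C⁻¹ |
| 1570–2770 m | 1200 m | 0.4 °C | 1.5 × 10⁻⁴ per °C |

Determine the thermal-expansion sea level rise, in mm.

0–130 m: 130 × 0.78 × 2.6×10⁻⁴ = 0.026364 m
220 × 2.8×10⁻⁴ × 1.3 = 0.08008 m
350–970 m: 1.1 × 620 × 1.9×10⁻⁴ = 0.12958 m
970–1570 m: 0.32 × 600 × 1.6×10⁻⁴ = 0.03072 m
0.4 × 1.5×10⁻⁴ × 1200 = 0.07200 m
Δh = 0.026364 + 0.08008 + 0.12958 + 0.03072 + 0.07200 = 0.338744 m

about 339 mm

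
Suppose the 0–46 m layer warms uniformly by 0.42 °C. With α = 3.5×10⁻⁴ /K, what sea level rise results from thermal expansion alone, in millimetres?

6.76 mm

Δh = αΔT·H = 3.5×10⁻⁴ × 0.42 × 46 = 0.006762 m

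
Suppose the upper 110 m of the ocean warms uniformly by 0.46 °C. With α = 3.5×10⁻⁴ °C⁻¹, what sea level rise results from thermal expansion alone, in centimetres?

Δh = 1.77 cm

Δh = αΔT·H = 3.5×10⁻⁴ × 0.46 × 110 = 0.01771 m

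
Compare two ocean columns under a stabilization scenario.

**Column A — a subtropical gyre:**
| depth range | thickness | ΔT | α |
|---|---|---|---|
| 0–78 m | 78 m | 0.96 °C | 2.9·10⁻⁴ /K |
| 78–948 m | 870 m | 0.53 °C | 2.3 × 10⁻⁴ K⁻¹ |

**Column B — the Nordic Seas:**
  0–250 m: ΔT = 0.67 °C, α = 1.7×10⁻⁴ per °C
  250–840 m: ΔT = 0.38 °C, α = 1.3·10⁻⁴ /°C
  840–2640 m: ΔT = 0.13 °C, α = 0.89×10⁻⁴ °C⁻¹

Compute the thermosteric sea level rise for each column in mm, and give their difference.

Δh_A ≈ 128 mm, Δh_B ≈ 78.4 mm; difference ≈ 49.3 mm

A 0–78 m: 0.96 × 2.9×10⁻⁴ × 78 = 0.0217152 m
A 2.3×10⁻⁴ × 870 × 0.53 = 0.106053 m
A total: 0.1277682 m
B 1.7×10⁻⁴ × 250 × 0.67 = 0.028475 m
B 590 × 1.3×10⁻⁴ × 0.38 = 0.029146 m
B Layer 3: 1800 × 0.13 × 0.89×10⁻⁴ = 0.020826 m
B total: 0.078447 m
Difference: 0.1277682 − 0.078447 = 0.0493212 m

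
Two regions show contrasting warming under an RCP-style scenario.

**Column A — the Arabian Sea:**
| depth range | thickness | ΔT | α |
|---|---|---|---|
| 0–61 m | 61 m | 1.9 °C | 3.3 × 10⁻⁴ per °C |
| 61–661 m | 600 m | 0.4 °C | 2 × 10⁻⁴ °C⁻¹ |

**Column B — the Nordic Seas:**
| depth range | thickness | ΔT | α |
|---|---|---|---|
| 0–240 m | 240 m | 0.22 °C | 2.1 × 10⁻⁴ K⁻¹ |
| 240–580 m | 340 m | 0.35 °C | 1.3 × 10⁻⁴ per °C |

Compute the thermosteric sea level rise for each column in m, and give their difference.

A: 0.086 m; B: 0.027 m; difference 0.060 m

A 0–61 m: 3.3×10⁻⁴ × 1.9 × 61 = 0.038247 m
A Layer 2: 0.4 × 2×10⁻⁴ × 600 = 0.04800 m
A total: 0.086247 m
B 0.22 × 2.1×10⁻⁴ × 240 = 0.011088 m
B 240–580 m: 1.3×10⁻⁴ × 0.35 × 340 = 0.01547 m
B total: 0.026558 m
Difference: 0.086247 − 0.026558 = 0.059689 m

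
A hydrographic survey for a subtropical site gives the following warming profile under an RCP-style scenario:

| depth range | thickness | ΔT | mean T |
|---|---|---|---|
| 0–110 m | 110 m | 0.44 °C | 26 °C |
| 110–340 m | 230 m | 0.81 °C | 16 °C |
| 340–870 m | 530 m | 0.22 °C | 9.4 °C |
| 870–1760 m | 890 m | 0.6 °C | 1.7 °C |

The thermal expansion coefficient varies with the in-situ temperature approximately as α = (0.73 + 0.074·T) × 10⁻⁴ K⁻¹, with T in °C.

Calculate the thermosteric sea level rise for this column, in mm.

about 111 mm

Layer 1: α = (0.73 + 0.074×26)×10⁻⁴ = 2.654×10⁻⁴ K⁻¹
Layer 2: α = (0.73 + 0.074×16)×10⁻⁴ = 1.914×10⁻⁴ K⁻¹
Layer 3: α = (0.73 + 0.074×9.4)×10⁻⁴ = 1.4256×10⁻⁴ K⁻¹
Layer 4: α = (0.73 + 0.074×1.7)×10⁻⁴ = 0.8558×10⁻⁴ K⁻¹
Layer 1: 0.44 × 110 × 2.654×10⁻⁴ = 0.01284536 m
Layer 2: 0.81 × 230 × 1.914×10⁻⁴ = 0.03565782 m
340–870 m: 0.22 × 1.4256×10⁻⁴ × 530 = 0.016622496 m
0.8558×10⁻⁴ × 890 × 0.6 = 0.04569972 m
Δh = 0.01284536 + 0.03565782 + 0.016622496 + 0.04569972 = 0.110825396 m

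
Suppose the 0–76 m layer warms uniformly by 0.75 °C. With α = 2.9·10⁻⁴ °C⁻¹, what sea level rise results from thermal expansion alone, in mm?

Δh = αΔT·H = 2.9×10⁻⁴ × 0.75 × 76 = 0.01653 m

Δh ≈ 16.5 mm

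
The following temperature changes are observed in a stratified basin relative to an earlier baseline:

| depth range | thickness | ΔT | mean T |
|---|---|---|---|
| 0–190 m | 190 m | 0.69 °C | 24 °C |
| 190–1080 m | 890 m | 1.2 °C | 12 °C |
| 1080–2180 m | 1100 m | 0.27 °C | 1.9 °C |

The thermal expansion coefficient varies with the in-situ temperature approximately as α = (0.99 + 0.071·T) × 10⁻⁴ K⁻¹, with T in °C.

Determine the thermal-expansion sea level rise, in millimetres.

Layer 1: α = (0.99 + 0.071×24)×10⁻⁴ = 2.694×10⁻⁴ K⁻¹
Layer 2: α = (0.99 + 0.071×12)×10⁻⁴ = 1.842×10⁻⁴ K⁻¹
Layer 3: α = (0.99 + 0.071×1.9)×10⁻⁴ = 1.1249×10⁻⁴ K⁻¹
0–190 m: 2.694×10⁻⁴ × 0.69 × 190 = 0.03531834 m
Layer 2: 890 × 1.842×10⁻⁴ × 1.2 = 0.1967256 m
Layer 3: 1100 × 0.27 × 1.1249×10⁻⁴ = 0.03340953 m
Δh = 0.03531834 + 0.1967256 + 0.03340953 = 0.26545347 m

about 270 mm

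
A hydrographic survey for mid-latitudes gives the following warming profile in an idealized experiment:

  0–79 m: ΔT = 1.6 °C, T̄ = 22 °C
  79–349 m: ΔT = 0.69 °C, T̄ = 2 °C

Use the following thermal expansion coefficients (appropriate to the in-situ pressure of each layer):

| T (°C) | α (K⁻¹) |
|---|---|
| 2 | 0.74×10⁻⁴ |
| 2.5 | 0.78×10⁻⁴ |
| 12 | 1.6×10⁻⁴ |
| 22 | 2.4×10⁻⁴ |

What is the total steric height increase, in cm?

Layer 1 at 22 °C → α = 2.4×10⁻⁴ K⁻¹
Layer 2 at 2 °C → α = 0.74×10⁻⁴ K⁻¹
0–79 m: 2.4×10⁻⁴ × 79 × 1.6 = 0.030336 m
0.69 × 270 × 0.74×10⁻⁴ = 0.0137862 m
Δh = 0.030336 + 0.0137862 = 0.0441222 m ≈ 4.41 cm

about 4.41 cm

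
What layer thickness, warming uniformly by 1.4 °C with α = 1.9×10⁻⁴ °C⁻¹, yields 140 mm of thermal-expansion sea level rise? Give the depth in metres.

526 m

H = Δh/(αΔT) = 0.14 / (1.9×10⁻⁴ × 1.4) ≈ 526.3 m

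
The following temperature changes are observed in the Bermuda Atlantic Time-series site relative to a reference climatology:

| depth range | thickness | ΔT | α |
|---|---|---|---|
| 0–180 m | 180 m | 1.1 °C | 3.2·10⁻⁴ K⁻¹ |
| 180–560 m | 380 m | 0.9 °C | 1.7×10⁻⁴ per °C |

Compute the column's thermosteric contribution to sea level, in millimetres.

122 mm of thermosteric rise

Layer 1: 180 × 1.1 × 3.2×10⁻⁴ = 0.06336 m
Layer 2: 1.7×10⁻⁴ × 0.9 × 380 = 0.05814 m
Δh = 0.06336 + 0.05814 = 0.12150 m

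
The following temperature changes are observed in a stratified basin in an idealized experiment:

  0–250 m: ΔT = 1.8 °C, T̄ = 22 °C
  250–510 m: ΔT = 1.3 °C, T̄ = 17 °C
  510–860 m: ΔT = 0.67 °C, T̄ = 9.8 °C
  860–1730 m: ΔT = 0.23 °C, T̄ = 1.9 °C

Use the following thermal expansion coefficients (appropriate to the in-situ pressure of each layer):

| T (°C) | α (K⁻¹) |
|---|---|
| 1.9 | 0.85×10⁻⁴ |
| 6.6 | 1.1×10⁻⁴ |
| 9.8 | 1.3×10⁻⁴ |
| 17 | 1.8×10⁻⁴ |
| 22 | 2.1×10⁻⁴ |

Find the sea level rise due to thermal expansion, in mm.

Layer 1 at 22 °C → α = 2.1×10⁻⁴ K⁻¹
Layer 2 at 17 °C → α = 1.8×10⁻⁴ K⁻¹
Layer 3 at 9.8 °C → α = 1.3×10⁻⁴ K⁻¹
Layer 4 at 1.9 °C → α = 0.85×10⁻⁴ K⁻¹
250 × 1.8 × 2.1×10⁻⁴ = 0.09450 m
1.3 × 260 × 1.8×10⁻⁴ = 0.06084 m
Layer 3: 0.67 × 350 × 1.3×10⁻⁴ = 0.030485 m
860–1730 m: 0.23 × 870 × 0.85×10⁻⁴ = 0.0170085 m
Δh = 0.09450 + 0.06084 + 0.030485 + 0.0170085 = 0.2028335 m ≈ 203 mm

Δh = 203 mm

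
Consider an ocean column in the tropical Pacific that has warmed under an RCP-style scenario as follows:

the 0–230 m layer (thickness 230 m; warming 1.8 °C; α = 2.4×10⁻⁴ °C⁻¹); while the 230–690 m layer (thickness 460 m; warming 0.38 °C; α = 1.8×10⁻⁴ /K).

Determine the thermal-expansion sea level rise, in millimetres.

2.4×10⁻⁴ × 230 × 1.8 = 0.09936 m
Layer 2: 0.38 × 1.8×10⁻⁴ × 460 = 0.031464 m
Δh = 0.09936 + 0.031464 = 0.130824 m ≈ 131 mm

131 mm of thermosteric rise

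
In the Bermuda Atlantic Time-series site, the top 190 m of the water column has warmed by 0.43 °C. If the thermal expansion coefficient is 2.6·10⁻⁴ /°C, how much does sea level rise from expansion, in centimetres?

Δh = αΔT·H = 2.6×10⁻⁴ × 0.43 × 190 = 0.021242 m

about 2.1 cm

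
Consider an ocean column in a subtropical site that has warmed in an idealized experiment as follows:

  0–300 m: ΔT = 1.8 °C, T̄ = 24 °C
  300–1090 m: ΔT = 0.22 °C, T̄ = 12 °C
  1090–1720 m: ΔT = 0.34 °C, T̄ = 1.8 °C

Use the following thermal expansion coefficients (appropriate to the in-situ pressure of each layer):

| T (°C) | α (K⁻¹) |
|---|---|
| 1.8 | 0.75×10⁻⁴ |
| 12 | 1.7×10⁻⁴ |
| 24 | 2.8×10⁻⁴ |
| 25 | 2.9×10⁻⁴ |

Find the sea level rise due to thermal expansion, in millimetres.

Δh ≈ 200 mm

Layer 1 at 24 °C → α = 2.8×10⁻⁴ K⁻¹
Layer 2 at 12 °C → α = 1.7×10⁻⁴ K⁻¹
Layer 3 at 1.8 °C → α = 0.75×10⁻⁴ K⁻¹
1.8 × 2.8×10⁻⁴ × 300 = 0.15120 m
Layer 2: 0.22 × 790 × 1.7×10⁻⁴ = 0.029546 m
Layer 3: 0.75×10⁻⁴ × 0.34 × 630 = 0.016065 m
Δh = 0.15120 + 0.029546 + 0.016065 = 0.196811 m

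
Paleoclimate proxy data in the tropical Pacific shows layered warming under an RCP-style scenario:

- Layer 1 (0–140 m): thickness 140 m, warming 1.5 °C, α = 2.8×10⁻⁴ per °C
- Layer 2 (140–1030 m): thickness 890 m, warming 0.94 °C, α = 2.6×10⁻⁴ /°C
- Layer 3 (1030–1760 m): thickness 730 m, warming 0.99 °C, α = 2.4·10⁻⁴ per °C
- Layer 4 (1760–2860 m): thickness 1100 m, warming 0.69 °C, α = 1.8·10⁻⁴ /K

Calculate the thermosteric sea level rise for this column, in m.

0.59 m of thermosteric rise

1.5 × 2.8×10⁻⁴ × 140 = 0.05880 m
140–1030 m: 0.94 × 890 × 2.6×10⁻⁴ = 0.217516 m
Layer 3: 0.99 × 730 × 2.4×10⁻⁴ = 0.173448 m
1.8×10⁻⁴ × 1100 × 0.69 = 0.13662 m
Δh = 0.05880 + 0.217516 + 0.173448 + 0.13662 = 0.586384 m ≈ 0.59 m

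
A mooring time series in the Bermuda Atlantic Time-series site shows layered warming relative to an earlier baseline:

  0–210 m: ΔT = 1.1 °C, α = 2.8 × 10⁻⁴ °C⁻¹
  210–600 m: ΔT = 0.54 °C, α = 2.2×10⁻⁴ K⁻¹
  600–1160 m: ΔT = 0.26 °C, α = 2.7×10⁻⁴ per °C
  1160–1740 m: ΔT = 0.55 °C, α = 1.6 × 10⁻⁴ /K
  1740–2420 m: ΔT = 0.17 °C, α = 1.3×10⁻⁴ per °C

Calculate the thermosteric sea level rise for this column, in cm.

22 cm of thermosteric rise

210 × 2.8×10⁻⁴ × 1.1 = 0.06468 m
210–600 m: 2.2×10⁻⁴ × 0.54 × 390 = 0.046332 m
Layer 3: 2.7×10⁻⁴ × 0.26 × 560 = 0.039312 m
0.55 × 1.6×10⁻⁴ × 580 = 0.05104 m
680 × 0.17 × 1.3×10⁻⁴ = 0.015028 m
Δh = 0.06468 + 0.046332 + 0.039312 + 0.05104 + 0.015028 = 0.216392 m ≈ 22 cm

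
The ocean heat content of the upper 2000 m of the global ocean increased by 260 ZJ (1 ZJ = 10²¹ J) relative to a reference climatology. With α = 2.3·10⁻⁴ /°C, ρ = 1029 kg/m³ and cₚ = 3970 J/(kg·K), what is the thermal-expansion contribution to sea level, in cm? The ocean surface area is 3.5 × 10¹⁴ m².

about 4.18 cm

Per unit area: Q = 260×10²¹ / (3.5×10¹⁴) ≈ 7.429×10⁸ J/m²
Δh = αQ/(ρcₚ) = 2.3×10⁻⁴ × 7.429×10⁸ / (1029 × 3970) ≈ 0.041827 m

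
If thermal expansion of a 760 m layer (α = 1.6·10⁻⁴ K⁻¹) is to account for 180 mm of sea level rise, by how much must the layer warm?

about 1.48 K

ΔT = Δh/(αH) = 0.18 / (1.6×10⁻⁴ × 760) ≈ 1.480 K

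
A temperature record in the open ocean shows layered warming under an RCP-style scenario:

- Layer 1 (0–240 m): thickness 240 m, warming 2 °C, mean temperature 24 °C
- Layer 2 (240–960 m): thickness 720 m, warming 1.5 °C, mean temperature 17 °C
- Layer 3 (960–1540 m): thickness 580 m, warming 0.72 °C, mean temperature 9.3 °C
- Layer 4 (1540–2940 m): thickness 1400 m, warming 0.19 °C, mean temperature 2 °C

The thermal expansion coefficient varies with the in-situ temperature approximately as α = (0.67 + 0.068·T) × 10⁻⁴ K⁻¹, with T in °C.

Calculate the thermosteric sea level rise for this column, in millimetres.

Layer 1: α = (0.67 + 0.068×24)×10⁻⁴ = 2.302×10⁻⁴ K⁻¹
Layer 2: α = (0.67 + 0.068×17)×10⁻⁴ = 1.826×10⁻⁴ K⁻¹
Layer 3: α = (0.67 + 0.068×9.3)×10⁻⁴ = 1.3024×10⁻⁴ K⁻¹
Layer 4: α = (0.67 + 0.068×2)×10⁻⁴ = 0.806×10⁻⁴ K⁻¹
0–240 m: 2 × 240 × 2.302×10⁻⁴ = 0.110496 m
240–960 m: 720 × 1.5 × 1.826×10⁻⁴ = 0.197208 m
Layer 3: 580 × 0.72 × 1.3024×10⁻⁴ = 0.054388224 m
1540–2940 m: 0.19 × 0.806×10⁻⁴ × 1400 = 0.0214396 m
Δh = 0.110496 + 0.197208 + 0.054388224 + 0.0214396 = 0.383531824 m

Δh = 380 mm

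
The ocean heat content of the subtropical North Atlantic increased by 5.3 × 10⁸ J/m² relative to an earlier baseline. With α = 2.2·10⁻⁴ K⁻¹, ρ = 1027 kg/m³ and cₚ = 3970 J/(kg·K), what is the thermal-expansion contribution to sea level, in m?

Δh = αQ/(ρcₚ) = 2.2×10⁻⁴ × 5.3×10⁸ / (1027 × 3970) ≈ 0.028598 m

Δh ≈ 0.0286 m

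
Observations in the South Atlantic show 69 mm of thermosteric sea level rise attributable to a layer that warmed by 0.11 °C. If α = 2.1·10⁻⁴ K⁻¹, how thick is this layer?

H = Δh/(αΔT) = 0.069 / (2.1×10⁻⁴ × 0.11) ≈ 2987 m

about 2990 m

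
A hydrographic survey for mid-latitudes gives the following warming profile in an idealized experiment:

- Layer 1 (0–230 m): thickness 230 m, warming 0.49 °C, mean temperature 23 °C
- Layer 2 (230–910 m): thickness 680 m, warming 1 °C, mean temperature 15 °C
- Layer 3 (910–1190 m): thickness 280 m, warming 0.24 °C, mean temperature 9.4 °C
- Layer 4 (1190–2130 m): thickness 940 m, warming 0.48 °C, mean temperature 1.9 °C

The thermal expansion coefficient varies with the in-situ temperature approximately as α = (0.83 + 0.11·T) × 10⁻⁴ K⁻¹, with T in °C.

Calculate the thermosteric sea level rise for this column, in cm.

Δh ≈ 26.6 cm

Layer 1: α = (0.83 + 0.11×23)×10⁻⁴ = 3.36×10⁻⁴ K⁻¹
Layer 2: α = (0.83 + 0.11×15)×10⁻⁴ = 2.48×10⁻⁴ K⁻¹
Layer 3: α = (0.83 + 0.11×9.4)×10⁻⁴ = 1.864×10⁻⁴ K⁻¹
Layer 4: α = (0.83 + 0.11×1.9)×10⁻⁴ = 1.039×10⁻⁴ K⁻¹
0–230 m: 3.36×10⁻⁴ × 230 × 0.49 = 0.0378672 m
Layer 2: 1 × 2.48×10⁻⁴ × 680 = 0.16864 m
Layer 3: 1.864×10⁻⁴ × 0.24 × 280 = 0.01252608 m
Layer 4: 940 × 0.48 × 1.039×10⁻⁴ = 0.04687968 m
Δh = 0.0378672 + 0.16864 + 0.01252608 + 0.04687968 = 0.26591296 m ≈ 26.6 cm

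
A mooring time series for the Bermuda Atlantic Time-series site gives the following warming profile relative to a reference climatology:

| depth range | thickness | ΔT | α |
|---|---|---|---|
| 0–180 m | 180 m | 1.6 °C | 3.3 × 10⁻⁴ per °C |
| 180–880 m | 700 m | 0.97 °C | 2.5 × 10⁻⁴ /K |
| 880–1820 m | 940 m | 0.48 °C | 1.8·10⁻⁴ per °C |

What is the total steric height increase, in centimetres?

Layer 1: 180 × 3.3×10⁻⁴ × 1.6 = 0.09504 m
0.97 × 700 × 2.5×10⁻⁴ = 0.16975 m
Layer 3: 0.48 × 1.8×10⁻⁴ × 940 = 0.081216 m
Δh = 0.09504 + 0.16975 + 0.081216 = 0.346006 m

34.6 cm of thermosteric rise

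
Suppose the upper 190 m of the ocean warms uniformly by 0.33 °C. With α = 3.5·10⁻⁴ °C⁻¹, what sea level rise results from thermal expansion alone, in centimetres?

2.2 cm

Δh = αΔT·H = 3.5×10⁻⁴ × 0.33 × 190 = 0.021945 m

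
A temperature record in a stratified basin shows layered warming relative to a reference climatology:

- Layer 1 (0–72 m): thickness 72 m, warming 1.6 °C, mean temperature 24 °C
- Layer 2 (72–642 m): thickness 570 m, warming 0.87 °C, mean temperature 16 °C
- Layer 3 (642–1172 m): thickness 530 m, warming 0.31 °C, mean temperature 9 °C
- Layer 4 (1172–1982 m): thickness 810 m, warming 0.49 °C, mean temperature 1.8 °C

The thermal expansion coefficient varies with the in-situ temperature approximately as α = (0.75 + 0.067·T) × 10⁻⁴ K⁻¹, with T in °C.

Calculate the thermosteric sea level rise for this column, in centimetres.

17.4 cm of thermosteric rise

Layer 1: α = (0.75 + 0.067×24)×10⁻⁴ = 2.358×10⁻⁴ K⁻¹
Layer 2: α = (0.75 + 0.067×16)×10⁻⁴ = 1.822×10⁻⁴ K⁻¹
Layer 3: α = (0.75 + 0.067×9)×10⁻⁴ = 1.353×10⁻⁴ K⁻¹
Layer 4: α = (0.75 + 0.067×1.8)×10⁻⁴ = 0.8706×10⁻⁴ K⁻¹
2.358×10⁻⁴ × 1.6 × 72 = 0.02716416 m
570 × 1.822×10⁻⁴ × 0.87 = 0.09035298 m
530 × 0.31 × 1.353×10⁻⁴ = 0.02222979 m
0.8706×10⁻⁴ × 0.49 × 810 = 0.034554114 m
Δh = 0.02716416 + 0.09035298 + 0.02222979 + 0.034554114 = 0.174301044 m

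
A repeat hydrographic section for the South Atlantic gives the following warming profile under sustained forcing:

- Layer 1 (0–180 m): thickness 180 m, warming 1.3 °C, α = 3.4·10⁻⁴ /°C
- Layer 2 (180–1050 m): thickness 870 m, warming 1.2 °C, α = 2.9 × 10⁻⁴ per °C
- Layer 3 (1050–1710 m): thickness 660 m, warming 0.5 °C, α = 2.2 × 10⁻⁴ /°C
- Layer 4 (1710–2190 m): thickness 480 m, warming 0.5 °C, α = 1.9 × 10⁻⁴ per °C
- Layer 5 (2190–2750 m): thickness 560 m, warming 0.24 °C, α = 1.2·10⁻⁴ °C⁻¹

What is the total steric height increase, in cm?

3.4×10⁻⁴ × 1.3 × 180 = 0.07956 m
180–1050 m: 2.9×10⁻⁴ × 1.2 × 870 = 0.30276 m
1050–1710 m: 660 × 0.5 × 2.2×10⁻⁴ = 0.07260 m
480 × 0.5 × 1.9×10⁻⁴ = 0.04560 m
2190–2750 m: 560 × 0.24 × 1.2×10⁻⁴ = 0.016128 m
Δh = 0.07956 + 0.30276 + 0.07260 + 0.04560 + 0.016128 = 0.516648 m

about 51.7 cm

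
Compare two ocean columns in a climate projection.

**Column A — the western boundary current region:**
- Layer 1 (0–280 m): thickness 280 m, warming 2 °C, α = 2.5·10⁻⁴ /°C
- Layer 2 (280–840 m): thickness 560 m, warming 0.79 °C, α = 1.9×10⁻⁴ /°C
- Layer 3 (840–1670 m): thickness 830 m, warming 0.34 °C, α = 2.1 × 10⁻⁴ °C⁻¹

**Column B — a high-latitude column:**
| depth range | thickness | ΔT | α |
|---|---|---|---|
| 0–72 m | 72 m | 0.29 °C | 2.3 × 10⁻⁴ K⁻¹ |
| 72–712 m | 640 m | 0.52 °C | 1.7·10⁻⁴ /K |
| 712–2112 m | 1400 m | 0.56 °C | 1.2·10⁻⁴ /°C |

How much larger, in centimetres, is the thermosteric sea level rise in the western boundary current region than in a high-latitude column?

A 2.5×10⁻⁴ × 280 × 2 = 0.14000 m
A 280–840 m: 0.79 × 1.9×10⁻⁴ × 560 = 0.084056 m
A Layer 3: 0.34 × 830 × 2.1×10⁻⁴ = 0.059262 m
A total: 0.283318 m
B 0.29 × 2.3×10⁻⁴ × 72 = 0.0048024 m
B 1.7×10⁻⁴ × 0.52 × 640 = 0.056576 m
B 712–2112 m: 1400 × 0.56 × 1.2×10⁻⁴ = 0.09408 m
B total: 0.1554584 m
Difference: 0.283318 − 0.1554584 = 0.1278596 m

Δh_A − Δh_B ≈ 12.8 cm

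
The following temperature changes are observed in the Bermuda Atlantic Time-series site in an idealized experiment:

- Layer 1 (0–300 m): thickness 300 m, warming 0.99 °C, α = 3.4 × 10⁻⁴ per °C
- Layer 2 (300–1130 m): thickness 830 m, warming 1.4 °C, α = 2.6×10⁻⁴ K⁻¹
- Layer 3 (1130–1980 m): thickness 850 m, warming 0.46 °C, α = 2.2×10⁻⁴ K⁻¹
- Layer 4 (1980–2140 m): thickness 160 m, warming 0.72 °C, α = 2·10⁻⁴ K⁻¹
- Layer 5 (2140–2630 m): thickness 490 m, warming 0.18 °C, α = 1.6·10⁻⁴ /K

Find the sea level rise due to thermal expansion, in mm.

526 mm

Layer 1: 0.99 × 300 × 3.4×10⁻⁴ = 0.10098 m
1.4 × 830 × 2.6×10⁻⁴ = 0.30212 m
850 × 0.46 × 2.2×10⁻⁴ = 0.08602 m
Layer 4: 2×10⁻⁴ × 160 × 0.72 = 0.02304 m
Layer 5: 1.6×10⁻⁴ × 0.18 × 490 = 0.014112 m
Δh = 0.10098 + 0.30212 + 0.08602 + 0.02304 + 0.014112 = 0.526272 m ≈ 526 mm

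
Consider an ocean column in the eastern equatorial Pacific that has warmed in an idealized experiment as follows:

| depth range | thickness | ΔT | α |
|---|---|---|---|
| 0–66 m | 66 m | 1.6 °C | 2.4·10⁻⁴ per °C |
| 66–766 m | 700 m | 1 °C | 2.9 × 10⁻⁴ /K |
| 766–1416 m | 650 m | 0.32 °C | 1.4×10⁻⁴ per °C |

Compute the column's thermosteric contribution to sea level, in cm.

Δh ≈ 25.7 cm

Layer 1: 2.4×10⁻⁴ × 66 × 1.6 = 0.025344 m
700 × 2.9×10⁻⁴ × 1 = 0.20300 m
766–1416 m: 0.32 × 1.4×10⁻⁴ × 650 = 0.02912 m
Δh = 0.025344 + 0.20300 + 0.02912 = 0.257464 m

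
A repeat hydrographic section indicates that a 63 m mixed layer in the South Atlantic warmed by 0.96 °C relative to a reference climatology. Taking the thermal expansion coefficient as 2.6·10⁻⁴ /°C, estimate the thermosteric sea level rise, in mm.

Δh = αΔT·H = 2.6×10⁻⁴ × 0.96 × 63 = 0.0157248 m

Δh = 15.7 mm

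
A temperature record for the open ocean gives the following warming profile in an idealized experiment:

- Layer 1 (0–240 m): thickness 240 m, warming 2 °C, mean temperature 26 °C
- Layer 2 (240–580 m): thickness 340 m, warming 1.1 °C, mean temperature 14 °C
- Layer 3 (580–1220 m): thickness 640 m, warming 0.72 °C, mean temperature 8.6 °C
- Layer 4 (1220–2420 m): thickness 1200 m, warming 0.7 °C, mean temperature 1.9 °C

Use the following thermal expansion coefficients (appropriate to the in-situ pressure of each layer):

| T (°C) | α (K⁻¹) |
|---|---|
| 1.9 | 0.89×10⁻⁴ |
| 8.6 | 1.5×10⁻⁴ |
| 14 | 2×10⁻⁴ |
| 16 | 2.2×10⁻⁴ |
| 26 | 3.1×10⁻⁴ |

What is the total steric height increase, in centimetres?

36.7 cm of thermosteric rise

Layer 1 at 26 °C → α = 3.1×10⁻⁴ K⁻¹
Layer 2 at 14 °C → α = 2×10⁻⁴ K⁻¹
Layer 3 at 8.6 °C → α = 1.5×10⁻⁴ K⁻¹
Layer 4 at 1.9 °C → α = 0.89×10⁻⁴ K⁻¹
Layer 1: 3.1×10⁻⁴ × 240 × 2 = 0.14880 m
Layer 2: 1.1 × 340 × 2×10⁻⁴ = 0.07480 m
580–1220 m: 640 × 0.72 × 1.5×10⁻⁴ = 0.06912 m
0.7 × 0.89×10⁻⁴ × 1200 = 0.07476 m
Δh = 0.14880 + 0.07480 + 0.06912 + 0.07476 = 0.36748 m ≈ 36.7 cm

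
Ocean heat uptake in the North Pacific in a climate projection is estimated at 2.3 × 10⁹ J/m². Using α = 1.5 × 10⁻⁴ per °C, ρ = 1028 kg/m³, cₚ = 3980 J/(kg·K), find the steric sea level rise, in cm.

Δh = αQ/(ρcₚ) = 1.5×10⁻⁴ × 2.3×10⁹ / (1028 × 3980) ≈ 0.084322 m

Δh ≈ 8.43 cm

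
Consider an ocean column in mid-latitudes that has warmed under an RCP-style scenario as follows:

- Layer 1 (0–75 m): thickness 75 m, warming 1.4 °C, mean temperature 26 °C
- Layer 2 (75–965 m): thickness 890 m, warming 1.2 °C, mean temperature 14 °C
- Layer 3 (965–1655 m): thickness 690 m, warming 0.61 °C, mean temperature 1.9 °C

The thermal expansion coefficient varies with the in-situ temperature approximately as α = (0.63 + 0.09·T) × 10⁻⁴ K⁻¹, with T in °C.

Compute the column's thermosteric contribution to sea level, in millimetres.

267 mm

Layer 1: α = (0.63 + 0.09×26)×10⁻⁴ = 2.97×10⁻⁴ K⁻¹
Layer 2: α = (0.63 + 0.09×14)×10⁻⁴ = 1.89×10⁻⁴ K⁻¹
Layer 3: α = (0.63 + 0.09×1.9)×10⁻⁴ = 0.801×10⁻⁴ K⁻¹
0–75 m: 2.97×10⁻⁴ × 75 × 1.4 = 0.031185 m
Layer 2: 1.89×10⁻⁴ × 1.2 × 890 = 0.201852 m
965–1655 m: 0.61 × 690 × 0.801×10⁻⁴ = 0.03371409 m
Δh = 0.031185 + 0.201852 + 0.03371409 = 0.26675109 m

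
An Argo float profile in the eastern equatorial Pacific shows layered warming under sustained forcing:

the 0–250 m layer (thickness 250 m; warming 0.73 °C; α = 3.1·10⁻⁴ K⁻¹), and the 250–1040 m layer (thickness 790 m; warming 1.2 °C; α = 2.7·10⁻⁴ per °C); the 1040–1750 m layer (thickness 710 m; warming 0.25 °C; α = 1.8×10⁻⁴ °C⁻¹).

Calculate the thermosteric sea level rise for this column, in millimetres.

Layer 1: 250 × 3.1×10⁻⁴ × 0.73 = 0.056575 m
250–1040 m: 2.7×10⁻⁴ × 1.2 × 790 = 0.25596 m
710 × 1.8×10⁻⁴ × 0.25 = 0.03195 m
Δh = 0.056575 + 0.25596 + 0.03195 = 0.344485 m

Δh ≈ 344 mm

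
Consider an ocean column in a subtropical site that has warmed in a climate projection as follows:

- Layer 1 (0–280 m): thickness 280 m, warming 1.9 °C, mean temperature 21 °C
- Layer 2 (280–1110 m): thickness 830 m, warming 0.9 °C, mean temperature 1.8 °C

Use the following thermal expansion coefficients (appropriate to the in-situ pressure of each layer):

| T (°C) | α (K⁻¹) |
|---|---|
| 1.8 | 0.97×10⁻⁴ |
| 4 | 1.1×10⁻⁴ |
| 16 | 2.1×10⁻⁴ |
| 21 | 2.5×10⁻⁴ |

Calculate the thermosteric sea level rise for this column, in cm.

Layer 1 at 21 °C → α = 2.5×10⁻⁴ K⁻¹
Layer 2 at 1.8 °C → α = 0.97×10⁻⁴ K⁻¹
0–280 m: 2.5×10⁻⁴ × 1.9 × 280 = 0.13300 m
Layer 2: 0.9 × 830 × 0.97×10⁻⁴ = 0.072459 m
Δh = 0.13300 + 0.072459 = 0.205459 m ≈ 20.5 cm

20.5 cm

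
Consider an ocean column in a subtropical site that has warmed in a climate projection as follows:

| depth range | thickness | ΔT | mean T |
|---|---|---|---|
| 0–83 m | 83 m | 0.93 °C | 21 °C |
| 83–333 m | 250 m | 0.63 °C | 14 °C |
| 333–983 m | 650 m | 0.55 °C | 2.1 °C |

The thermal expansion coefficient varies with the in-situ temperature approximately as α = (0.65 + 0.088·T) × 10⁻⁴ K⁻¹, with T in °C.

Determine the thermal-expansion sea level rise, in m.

Layer 1: α = (0.65 + 0.088×21)×10⁻⁴ = 2.498×10⁻⁴ K⁻¹
Layer 2: α = (0.65 + 0.088×14)×10⁻⁴ = 1.882×10⁻⁴ K⁻¹
Layer 3: α = (0.65 + 0.088×2.1)×10⁻⁴ = 0.8348×10⁻⁴ K⁻¹
0–83 m: 83 × 0.93 × 2.498×10⁻⁴ = 0.019282062 m
83–333 m: 250 × 1.882×10⁻⁴ × 0.63 = 0.0296415 m
Layer 3: 0.55 × 650 × 0.8348×10⁻⁴ = 0.0298441 m
Δh = 0.019282062 + 0.0296415 + 0.0298441 = 0.078767662 m ≈ 0.0788 m

0.0788 m of thermosteric rise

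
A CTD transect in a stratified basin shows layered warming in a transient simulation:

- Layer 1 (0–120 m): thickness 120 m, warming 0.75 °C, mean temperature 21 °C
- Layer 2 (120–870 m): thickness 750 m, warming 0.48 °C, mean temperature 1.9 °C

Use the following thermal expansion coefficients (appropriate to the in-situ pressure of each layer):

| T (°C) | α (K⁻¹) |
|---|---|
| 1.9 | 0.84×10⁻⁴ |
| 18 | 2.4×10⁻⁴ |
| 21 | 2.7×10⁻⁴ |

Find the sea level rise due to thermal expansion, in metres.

about 0.0545 m

Layer 1 at 21 °C → α = 2.7×10⁻⁴ K⁻¹
Layer 2 at 1.9 °C → α = 0.84×10⁻⁴ K⁻¹
120 × 0.75 × 2.7×10⁻⁴ = 0.02430 m
0.48 × 0.84×10⁻⁴ × 750 = 0.03024 m
Δh = 0.02430 + 0.03024 = 0.05454 m ≈ 0.0545 m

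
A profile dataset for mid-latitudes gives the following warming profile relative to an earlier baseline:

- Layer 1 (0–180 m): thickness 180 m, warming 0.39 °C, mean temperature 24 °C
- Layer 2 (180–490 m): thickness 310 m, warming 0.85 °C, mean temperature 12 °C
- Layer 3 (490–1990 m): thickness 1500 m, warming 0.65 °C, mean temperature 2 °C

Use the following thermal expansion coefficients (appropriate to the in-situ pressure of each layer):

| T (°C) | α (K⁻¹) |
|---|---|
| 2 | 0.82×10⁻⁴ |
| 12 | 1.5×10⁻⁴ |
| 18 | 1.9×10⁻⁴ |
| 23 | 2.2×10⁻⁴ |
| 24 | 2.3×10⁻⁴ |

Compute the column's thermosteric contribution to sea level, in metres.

0.136 m

Layer 1 at 24 °C → α = 2.3×10⁻⁴ K⁻¹
Layer 2 at 12 °C → α = 1.5×10⁻⁴ K⁻¹
Layer 3 at 2 °C → α = 0.82×10⁻⁴ K⁻¹
0–180 m: 2.3×10⁻⁴ × 0.39 × 180 = 0.016146 m
Layer 2: 0.85 × 310 × 1.5×10⁻⁴ = 0.039525 m
Layer 3: 0.65 × 0.82×10⁻⁴ × 1500 = 0.07995 m
Δh = 0.016146 + 0.039525 + 0.07995 = 0.135621 m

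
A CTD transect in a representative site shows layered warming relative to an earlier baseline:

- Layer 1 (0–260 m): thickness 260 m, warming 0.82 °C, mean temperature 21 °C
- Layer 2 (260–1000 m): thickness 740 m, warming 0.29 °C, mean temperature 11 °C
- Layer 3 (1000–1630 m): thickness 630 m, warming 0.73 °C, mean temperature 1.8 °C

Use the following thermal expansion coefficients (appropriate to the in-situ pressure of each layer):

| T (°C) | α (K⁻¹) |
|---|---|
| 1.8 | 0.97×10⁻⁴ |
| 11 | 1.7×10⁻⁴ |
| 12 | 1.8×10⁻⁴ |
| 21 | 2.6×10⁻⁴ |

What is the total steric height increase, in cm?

13.7 cm

Layer 1 at 21 °C → α = 2.6×10⁻⁴ K⁻¹
Layer 2 at 11 °C → α = 1.7×10⁻⁴ K⁻¹
Layer 3 at 1.8 °C → α = 0.97×10⁻⁴ K⁻¹
0–260 m: 0.82 × 260 × 2.6×10⁻⁴ = 0.055432 m
260–1000 m: 0.29 × 1.7×10⁻⁴ × 740 = 0.036482 m
Layer 3: 630 × 0.97×10⁻⁴ × 0.73 = 0.0446103 m
Δh = 0.055432 + 0.036482 + 0.0446103 = 0.1365243 m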